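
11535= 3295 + 8240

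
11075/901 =12 + 263/901 = 12.29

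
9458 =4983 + 4475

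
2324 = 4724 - 2400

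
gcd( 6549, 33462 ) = 3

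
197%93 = 11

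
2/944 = 1/472 = 0.00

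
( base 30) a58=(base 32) 8u6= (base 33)8dh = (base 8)21706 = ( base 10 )9158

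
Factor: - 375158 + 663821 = 3^1 * 96221^1 = 288663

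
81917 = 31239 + 50678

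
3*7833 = 23499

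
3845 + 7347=11192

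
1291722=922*1401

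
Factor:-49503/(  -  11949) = 7^( - 1 )*29^1 = 29/7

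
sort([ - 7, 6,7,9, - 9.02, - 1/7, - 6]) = [ - 9.02, - 7, - 6, - 1/7, 6, 7, 9]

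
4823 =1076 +3747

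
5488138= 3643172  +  1844966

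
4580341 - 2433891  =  2146450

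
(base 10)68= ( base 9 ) 75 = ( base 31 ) 26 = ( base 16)44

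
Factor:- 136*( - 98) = 13328 = 2^4*7^2*17^1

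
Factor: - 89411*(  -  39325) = 3516087575 = 5^2*7^1 * 11^2*13^1*53^1*241^1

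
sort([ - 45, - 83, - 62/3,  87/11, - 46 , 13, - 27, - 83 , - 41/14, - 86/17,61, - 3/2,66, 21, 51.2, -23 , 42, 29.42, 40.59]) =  [ - 83, - 83, - 46, - 45 , - 27, - 23, - 62/3,  -  86/17, - 41/14, - 3/2, 87/11, 13, 21,  29.42 , 40.59,42, 51.2,61,66]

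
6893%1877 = 1262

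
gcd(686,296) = 2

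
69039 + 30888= 99927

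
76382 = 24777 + 51605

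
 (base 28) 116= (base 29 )S6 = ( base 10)818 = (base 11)684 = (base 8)1462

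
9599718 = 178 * 53931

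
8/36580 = 2/9145 = 0.00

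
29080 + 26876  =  55956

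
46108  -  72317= - 26209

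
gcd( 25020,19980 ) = 180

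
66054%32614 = 826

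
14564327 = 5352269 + 9212058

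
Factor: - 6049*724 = - 4379476 =- 2^2*23^1*181^1*263^1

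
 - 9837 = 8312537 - 8322374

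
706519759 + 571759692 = 1278279451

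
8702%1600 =702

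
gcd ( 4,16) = 4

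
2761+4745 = 7506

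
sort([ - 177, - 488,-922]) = [-922,-488, - 177]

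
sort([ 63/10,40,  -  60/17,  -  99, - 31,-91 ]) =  [  -  99, - 91,  -  31, - 60/17, 63/10,40 ] 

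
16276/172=94 +27/43 = 94.63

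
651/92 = 7+7/92 = 7.08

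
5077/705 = 5077/705 = 7.20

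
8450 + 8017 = 16467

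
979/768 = 979/768= 1.27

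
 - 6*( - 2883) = 17298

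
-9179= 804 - 9983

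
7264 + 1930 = 9194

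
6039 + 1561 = 7600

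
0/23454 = 0 = 0.00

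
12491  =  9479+3012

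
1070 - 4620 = -3550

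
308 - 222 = 86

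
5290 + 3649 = 8939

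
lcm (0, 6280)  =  0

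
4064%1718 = 628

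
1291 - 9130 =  -7839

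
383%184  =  15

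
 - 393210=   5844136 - 6237346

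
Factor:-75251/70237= -11^1*6841^1*70237^(-1)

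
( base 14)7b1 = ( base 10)1527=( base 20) 3g7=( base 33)1D9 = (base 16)5F7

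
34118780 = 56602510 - 22483730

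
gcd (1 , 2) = 1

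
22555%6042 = 4429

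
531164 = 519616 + 11548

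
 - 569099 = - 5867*97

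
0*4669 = 0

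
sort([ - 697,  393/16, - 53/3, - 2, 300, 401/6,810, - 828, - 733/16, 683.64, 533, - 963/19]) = [-828, - 697, - 963/19, - 733/16, - 53/3 , -2, 393/16, 401/6, 300, 533,683.64,810 ]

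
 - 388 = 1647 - 2035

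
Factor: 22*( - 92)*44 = - 2^5 * 11^2*23^1 = - 89056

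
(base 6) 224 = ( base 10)88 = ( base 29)31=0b1011000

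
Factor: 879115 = 5^1*193^1 * 911^1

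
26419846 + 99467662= 125887508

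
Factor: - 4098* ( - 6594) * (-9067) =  -2^2*3^2 * 7^1 * 157^1*683^1 * 9067^1 = -245010396204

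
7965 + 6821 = 14786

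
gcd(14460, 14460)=14460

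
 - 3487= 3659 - 7146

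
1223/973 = 1 + 250/973   =  1.26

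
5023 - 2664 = 2359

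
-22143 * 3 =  - 66429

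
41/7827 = 41/7827= 0.01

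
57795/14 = 57795/14 = 4128.21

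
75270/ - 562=-37635/281  =  - 133.93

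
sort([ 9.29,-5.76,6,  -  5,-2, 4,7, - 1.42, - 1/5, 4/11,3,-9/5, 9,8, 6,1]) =[ - 5.76,-5, -2,-9/5,-1.42,-1/5,4/11 , 1,3 , 4, 6, 6,7,8,9, 9.29]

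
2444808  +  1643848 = 4088656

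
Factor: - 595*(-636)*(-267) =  -2^2*3^2 * 5^1*7^1*17^1* 53^1* 89^1 = - 101038140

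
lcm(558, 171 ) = 10602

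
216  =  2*108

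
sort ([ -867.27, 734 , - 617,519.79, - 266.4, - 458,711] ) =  [-867.27, - 617 , - 458,-266.4 , 519.79,711,734]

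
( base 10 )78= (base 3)2220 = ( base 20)3I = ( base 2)1001110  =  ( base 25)33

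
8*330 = 2640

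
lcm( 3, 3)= 3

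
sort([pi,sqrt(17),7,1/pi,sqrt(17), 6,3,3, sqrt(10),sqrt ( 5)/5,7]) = [ 1/pi, sqrt( 5)/5,3, 3,pi,sqrt (10),sqrt (17 ),sqrt( 17), 6, 7, 7]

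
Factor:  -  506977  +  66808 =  - 440169 = -3^1 * 31^1 * 4733^1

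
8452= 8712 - 260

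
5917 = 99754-93837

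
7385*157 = 1159445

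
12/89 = 12/89 = 0.13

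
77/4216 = 77/4216 = 0.02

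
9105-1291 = 7814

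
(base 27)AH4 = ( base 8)17111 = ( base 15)246d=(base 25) CA3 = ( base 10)7753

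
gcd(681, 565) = 1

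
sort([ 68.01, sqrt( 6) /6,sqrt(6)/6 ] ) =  [ sqrt( 6)/6, sqrt(6) /6,68.01]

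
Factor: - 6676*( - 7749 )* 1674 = 86599910376 = 2^3 * 3^6 * 7^1*31^1*41^1*1669^1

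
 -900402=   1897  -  902299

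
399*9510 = 3794490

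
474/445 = 474/445 = 1.07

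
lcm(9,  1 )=9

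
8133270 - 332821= 7800449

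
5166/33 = 1722/11 = 156.55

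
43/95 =43/95 = 0.45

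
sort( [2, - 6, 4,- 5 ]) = [ -6,- 5, 2,4 ] 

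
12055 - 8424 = 3631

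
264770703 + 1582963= 266353666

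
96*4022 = 386112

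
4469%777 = 584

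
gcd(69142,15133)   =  1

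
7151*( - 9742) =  - 69665042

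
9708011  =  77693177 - 67985166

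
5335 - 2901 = 2434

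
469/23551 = 469/23551 = 0.02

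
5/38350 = 1/7670 = 0.00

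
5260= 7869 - 2609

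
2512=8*314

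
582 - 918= - 336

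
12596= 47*268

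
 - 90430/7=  -12919 + 3/7 = - 12918.57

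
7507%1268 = 1167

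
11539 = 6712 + 4827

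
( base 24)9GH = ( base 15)19c5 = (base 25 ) 8na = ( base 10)5585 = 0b1010111010001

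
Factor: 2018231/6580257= 3^( - 1)*73^1*27647^1*2193419^(- 1) 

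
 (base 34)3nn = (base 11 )3235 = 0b1000010110001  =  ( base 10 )4273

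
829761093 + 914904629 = 1744665722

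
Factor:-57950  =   - 2^1*5^2 * 19^1*61^1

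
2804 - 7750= - 4946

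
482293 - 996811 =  - 514518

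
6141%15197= 6141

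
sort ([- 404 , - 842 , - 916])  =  [ - 916, - 842, - 404 ] 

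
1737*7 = 12159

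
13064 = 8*1633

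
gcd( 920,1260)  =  20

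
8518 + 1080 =9598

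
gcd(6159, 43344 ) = 3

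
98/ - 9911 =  - 1 + 9813/9911 = - 0.01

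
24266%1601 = 251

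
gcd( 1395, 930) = 465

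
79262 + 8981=88243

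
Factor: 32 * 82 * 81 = 212544 = 2^6*3^4*41^1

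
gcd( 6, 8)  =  2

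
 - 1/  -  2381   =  1/2381=0.00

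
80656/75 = 80656/75 = 1075.41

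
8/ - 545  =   - 1 + 537/545 = - 0.01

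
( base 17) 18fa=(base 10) 7490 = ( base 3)101021102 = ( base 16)1d42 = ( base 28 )9fe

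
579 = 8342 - 7763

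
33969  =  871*39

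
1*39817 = 39817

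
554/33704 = 277/16852 =0.02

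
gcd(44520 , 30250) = 10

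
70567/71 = 70567/71 = 993.90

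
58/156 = 29/78 = 0.37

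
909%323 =263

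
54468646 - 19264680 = 35203966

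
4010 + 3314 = 7324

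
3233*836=2702788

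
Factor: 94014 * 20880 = 2^5*3^5*5^1*29^1 * 1741^1=   1963012320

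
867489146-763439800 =104049346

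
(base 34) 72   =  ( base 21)B9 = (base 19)CC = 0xF0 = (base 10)240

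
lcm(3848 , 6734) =26936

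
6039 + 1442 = 7481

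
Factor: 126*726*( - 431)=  - 39426156 =- 2^2*3^3*7^1*11^2*431^1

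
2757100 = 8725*316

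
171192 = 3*57064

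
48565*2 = 97130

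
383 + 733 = 1116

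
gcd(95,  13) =1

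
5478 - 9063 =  - 3585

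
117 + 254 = 371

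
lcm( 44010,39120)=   352080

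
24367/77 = 316  +  5/11 = 316.45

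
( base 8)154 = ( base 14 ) 7A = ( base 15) 73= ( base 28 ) 3O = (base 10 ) 108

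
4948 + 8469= 13417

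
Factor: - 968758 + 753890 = -2^2 * 53717^1 = - 214868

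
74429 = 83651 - 9222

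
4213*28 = 117964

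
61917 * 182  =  11268894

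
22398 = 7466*3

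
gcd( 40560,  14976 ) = 624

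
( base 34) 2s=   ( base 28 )3c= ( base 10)96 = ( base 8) 140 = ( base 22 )48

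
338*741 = 250458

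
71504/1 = 71504 = 71504.00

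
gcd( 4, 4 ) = 4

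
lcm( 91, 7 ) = 91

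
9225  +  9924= 19149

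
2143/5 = 2143/5 = 428.60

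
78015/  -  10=  -  7802 + 1/2=-7801.50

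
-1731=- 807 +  - 924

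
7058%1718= 186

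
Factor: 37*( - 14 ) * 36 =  - 18648 = - 2^3*3^2*7^1*37^1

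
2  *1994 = 3988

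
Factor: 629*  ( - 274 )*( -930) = 2^2*3^1*5^1*17^1*31^1*37^1*137^1 = 160281780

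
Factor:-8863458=-2^1*3^1*31^1*47653^1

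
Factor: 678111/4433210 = 2^(- 1 )*3^1*5^( -1) * 7^3*193^( - 1) * 659^1*2297^(-1) 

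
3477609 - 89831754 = -86354145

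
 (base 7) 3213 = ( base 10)1137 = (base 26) 1HJ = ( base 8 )2161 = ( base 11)944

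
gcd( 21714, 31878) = 462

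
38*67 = 2546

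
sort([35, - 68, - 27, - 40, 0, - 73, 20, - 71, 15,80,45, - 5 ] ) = [ - 73, - 71,  -  68,  -  40, - 27, - 5,  0, 15,20 , 35,45,  80] 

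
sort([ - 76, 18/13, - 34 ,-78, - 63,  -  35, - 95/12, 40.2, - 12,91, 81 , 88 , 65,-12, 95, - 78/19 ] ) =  [ - 78, - 76, - 63,-35, - 34,-12,-12,  -  95/12,  -  78/19,18/13,40.2, 65,81, 88,91, 95]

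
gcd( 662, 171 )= 1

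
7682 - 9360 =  - 1678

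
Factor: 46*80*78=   287040 = 2^6*3^1*5^1*13^1*23^1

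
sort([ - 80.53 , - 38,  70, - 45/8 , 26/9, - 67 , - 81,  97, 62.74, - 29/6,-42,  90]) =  [ - 81, - 80.53, - 67 ,-42,-38, - 45/8, - 29/6, 26/9,62.74, 70, 90, 97] 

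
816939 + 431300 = 1248239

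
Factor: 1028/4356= 3^( - 2)*11^( - 2) *257^1 =257/1089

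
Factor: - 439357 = -439357^1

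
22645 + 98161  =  120806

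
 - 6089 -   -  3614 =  - 2475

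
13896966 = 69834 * 199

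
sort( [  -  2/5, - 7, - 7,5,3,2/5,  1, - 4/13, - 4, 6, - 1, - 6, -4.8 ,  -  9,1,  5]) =[ - 9,-7,-7, - 6  , - 4.8, -4, - 1, -2/5 , - 4/13,  2/5,1,  1, 3, 5, 5, 6] 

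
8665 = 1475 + 7190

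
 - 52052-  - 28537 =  - 23515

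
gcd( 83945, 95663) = 1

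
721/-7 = -103/1 = -103.00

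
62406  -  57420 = 4986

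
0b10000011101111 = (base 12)4a67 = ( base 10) 8431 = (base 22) H95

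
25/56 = 25/56=0.45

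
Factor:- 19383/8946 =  - 13/6 = - 2^( - 1) * 3^(-1)*13^1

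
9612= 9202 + 410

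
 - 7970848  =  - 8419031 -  - 448183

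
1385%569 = 247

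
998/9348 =499/4674 = 0.11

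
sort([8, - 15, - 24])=[ - 24, - 15, 8 ]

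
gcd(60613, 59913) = 7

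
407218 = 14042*29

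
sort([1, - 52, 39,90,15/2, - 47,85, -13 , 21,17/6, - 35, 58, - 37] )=[-52,- 47, - 37,-35, - 13, 1, 17/6,15/2, 21,39,58, 85 , 90]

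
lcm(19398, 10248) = 543144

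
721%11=6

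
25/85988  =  25/85988 = 0.00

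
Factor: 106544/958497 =2^4*3^( - 1) * 6659^1*319499^( - 1 )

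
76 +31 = 107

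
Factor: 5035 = 5^1*19^1 *53^1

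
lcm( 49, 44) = 2156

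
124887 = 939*133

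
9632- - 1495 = 11127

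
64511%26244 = 12023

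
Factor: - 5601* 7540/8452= - 10557885/2113 = - 3^1 * 5^1*13^1*29^1 * 1867^1 * 2113^(  -  1 ) 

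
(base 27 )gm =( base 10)454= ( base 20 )12e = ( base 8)706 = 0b111000110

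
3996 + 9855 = 13851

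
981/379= 2 + 223/379= 2.59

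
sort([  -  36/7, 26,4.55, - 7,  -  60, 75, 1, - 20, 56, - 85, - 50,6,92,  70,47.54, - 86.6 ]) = [ - 86.6, - 85, - 60,  -  50,-20,-7,  -  36/7, 1, 4.55, 6, 26, 47.54, 56,70,75 , 92 ] 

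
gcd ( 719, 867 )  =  1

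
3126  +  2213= 5339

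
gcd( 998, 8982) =998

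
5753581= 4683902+1069679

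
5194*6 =31164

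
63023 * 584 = 36805432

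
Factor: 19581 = 3^1* 61^1*107^1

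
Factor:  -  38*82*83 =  - 258628 = - 2^2*19^1*41^1*83^1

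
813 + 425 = 1238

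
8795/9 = 8795/9 = 977.22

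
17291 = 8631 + 8660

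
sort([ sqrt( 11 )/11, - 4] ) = [ - 4,sqrt( 11)/11] 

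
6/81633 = 2/27211= 0.00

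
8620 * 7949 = 68520380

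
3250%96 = 82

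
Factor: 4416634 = 2^1*17^1*129901^1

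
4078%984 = 142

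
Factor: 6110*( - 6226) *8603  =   - 327265518580 = -2^2*5^1*7^1*11^1*13^1*47^1*283^1 * 1229^1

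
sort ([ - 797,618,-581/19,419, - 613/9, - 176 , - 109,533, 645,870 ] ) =[ - 797,- 176,-109,  -  613/9, - 581/19, 419,533,618,645,870]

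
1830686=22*83213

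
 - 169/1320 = -169/1320 = - 0.13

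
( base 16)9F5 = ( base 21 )5g8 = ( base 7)10301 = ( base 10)2549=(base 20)679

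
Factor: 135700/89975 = 2^2*23^1*61^ ( - 1 ) = 92/61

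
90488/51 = 90488/51 = 1774.27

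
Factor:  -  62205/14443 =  - 3^1*5^1 * 29^1*101^( - 1 ) = - 435/101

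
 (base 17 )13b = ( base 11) 29A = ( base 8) 537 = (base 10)351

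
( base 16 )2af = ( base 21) 1bf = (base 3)221110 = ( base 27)PC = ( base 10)687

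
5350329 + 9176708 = 14527037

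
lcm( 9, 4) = 36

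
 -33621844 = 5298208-38920052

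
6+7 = 13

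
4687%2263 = 161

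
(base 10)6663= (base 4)1220013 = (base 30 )7C3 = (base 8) 15007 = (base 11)5008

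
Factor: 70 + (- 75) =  - 5= - 5^1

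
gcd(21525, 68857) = 1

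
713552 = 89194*8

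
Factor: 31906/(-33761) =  -2^1 * 7^( - 1 )*13^( - 1) *43^1 =-86/91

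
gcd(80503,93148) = 1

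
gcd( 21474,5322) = 6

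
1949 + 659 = 2608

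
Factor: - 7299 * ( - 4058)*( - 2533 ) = -75025793286 = -2^1*3^2 * 17^1*149^1*811^1 *2029^1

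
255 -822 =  - 567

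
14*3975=55650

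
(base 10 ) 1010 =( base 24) 1I2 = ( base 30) 13K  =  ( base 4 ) 33302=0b1111110010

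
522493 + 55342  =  577835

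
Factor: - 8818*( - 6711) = 2^1*3^1*2237^1*4409^1 = 59177598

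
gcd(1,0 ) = 1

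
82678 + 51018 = 133696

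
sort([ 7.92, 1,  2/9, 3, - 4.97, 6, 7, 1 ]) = [ - 4.97,2/9, 1,  1, 3,6,  7, 7.92] 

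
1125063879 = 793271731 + 331792148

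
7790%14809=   7790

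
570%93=12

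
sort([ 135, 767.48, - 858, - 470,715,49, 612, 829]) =[ - 858,-470,  49  ,  135, 612, 715, 767.48,829 ]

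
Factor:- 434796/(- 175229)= 2^2*3^1 * 19^1*1907^1*175229^(- 1)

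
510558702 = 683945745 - 173387043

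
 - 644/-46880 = 161/11720 = 0.01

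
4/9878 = 2/4939 =0.00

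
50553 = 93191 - 42638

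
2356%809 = 738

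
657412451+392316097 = 1049728548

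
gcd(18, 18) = 18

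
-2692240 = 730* (-3688)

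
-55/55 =-1   =  -1.00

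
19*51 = 969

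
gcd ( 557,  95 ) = 1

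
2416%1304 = 1112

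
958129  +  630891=1589020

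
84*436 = 36624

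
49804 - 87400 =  - 37596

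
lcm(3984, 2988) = 11952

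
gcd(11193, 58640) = 1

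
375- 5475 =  - 5100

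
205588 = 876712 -671124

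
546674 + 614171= 1160845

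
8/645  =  8/645 = 0.01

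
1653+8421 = 10074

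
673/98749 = 673/98749 = 0.01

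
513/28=18 + 9/28 = 18.32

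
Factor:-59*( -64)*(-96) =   -  362496 = - 2^11*3^1 * 59^1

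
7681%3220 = 1241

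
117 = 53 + 64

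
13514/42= 321 + 16/21 = 321.76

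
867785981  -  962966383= - 95180402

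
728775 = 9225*79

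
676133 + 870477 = 1546610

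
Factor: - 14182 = -2^1 * 7^1*1013^1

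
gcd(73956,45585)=3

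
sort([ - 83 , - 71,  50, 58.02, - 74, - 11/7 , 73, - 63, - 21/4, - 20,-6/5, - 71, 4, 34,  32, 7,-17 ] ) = [ - 83 , - 74, - 71 , - 71, -63, - 20, - 17,  -  21/4, -11/7,  -  6/5,  4, 7 , 32, 34,  50,58.02,73 ]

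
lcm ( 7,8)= 56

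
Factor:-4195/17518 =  - 2^(  -  1 )*5^1 * 19^(-1)*461^(  -  1 )*839^1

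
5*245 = 1225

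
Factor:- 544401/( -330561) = 7^( - 1)*13^1*47^1*53^(-1) = 611/371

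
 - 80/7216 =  - 5/451 = - 0.01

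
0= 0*4246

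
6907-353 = 6554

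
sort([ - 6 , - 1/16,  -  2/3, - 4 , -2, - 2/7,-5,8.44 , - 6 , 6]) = [ - 6, - 6, - 5,-4,- 2, - 2/3 ,-2/7, - 1/16, 6,8.44 ]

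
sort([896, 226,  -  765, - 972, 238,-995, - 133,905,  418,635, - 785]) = [ - 995, - 972,  -  785, - 765, - 133,226 , 238,418, 635, 896,905] 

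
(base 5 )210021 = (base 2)1101011100110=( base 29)85d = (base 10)6886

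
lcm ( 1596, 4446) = 62244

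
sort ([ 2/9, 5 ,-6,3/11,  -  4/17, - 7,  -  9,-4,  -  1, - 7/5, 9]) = [ - 9, - 7,-6, - 4, - 7/5, - 1, - 4/17 , 2/9,3/11, 5, 9]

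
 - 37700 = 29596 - 67296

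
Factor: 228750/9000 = 2^( - 2)*3^( - 1) * 5^1 *61^1 =305/12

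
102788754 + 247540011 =350328765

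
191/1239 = 191/1239 = 0.15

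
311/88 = 3 + 47/88 = 3.53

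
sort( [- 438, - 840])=[ - 840, - 438]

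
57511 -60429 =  - 2918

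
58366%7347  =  6937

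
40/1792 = 5/224 = 0.02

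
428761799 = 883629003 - 454867204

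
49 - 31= 18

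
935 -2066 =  - 1131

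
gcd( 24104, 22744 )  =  8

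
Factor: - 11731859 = -97^1*120947^1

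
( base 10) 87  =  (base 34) 2j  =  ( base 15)5C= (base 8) 127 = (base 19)4B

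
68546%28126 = 12294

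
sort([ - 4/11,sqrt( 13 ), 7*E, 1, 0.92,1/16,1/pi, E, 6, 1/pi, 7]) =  [-4/11, 1/16,1/pi,1/pi, 0.92, 1, E, sqrt(13), 6 , 7, 7*E ]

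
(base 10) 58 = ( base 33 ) 1P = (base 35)1n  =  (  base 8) 72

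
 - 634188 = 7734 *( - 82)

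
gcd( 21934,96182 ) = 2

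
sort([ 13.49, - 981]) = [ - 981,13.49] 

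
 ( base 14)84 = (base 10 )116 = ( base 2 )1110100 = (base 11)A6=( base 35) 3B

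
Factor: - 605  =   - 5^1*11^2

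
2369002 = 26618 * 89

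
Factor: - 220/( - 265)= 2^2*11^1*53^(-1) = 44/53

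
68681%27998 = 12685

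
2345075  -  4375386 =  - 2030311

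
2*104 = 208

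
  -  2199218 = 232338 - 2431556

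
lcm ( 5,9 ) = 45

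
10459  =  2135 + 8324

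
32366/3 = 32366/3= 10788.67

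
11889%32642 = 11889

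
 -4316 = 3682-7998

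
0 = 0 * 583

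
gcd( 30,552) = 6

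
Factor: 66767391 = 3^2 *7418599^1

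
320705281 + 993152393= 1313857674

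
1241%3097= 1241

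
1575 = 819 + 756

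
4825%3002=1823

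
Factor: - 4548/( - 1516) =3 = 3^1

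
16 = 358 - 342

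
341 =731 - 390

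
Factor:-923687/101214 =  - 2^(-1) *3^(-2) * 5623^( - 1)*923687^1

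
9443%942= 23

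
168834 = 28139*6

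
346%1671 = 346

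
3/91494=1/30498 = 0.00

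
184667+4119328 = 4303995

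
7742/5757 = 7742/5757 = 1.34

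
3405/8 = 3405/8 = 425.62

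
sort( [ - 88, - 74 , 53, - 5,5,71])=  [ - 88, - 74, - 5, 5,53,71] 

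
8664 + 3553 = 12217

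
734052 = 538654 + 195398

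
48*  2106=101088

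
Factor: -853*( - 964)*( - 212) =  - 174325904 = - 2^4*53^1*241^1*853^1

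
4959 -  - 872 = 5831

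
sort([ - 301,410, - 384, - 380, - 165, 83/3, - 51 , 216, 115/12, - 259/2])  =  [-384 , - 380, - 301,-165, - 259/2, - 51,115/12 , 83/3,216,  410 ]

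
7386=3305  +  4081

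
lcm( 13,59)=767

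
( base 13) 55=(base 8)106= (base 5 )240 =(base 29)2c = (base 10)70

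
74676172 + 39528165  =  114204337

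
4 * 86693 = 346772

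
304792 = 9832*31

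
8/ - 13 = -8/13 = -0.62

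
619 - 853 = - 234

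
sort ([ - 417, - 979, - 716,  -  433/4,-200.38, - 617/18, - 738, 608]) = [ - 979,-738, - 716, - 417, - 200.38, - 433/4, - 617/18,608 ] 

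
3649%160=129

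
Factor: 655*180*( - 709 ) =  - 83591100 = -2^2*3^2*5^2 *131^1*709^1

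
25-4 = 21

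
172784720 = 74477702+98307018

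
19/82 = 19/82  =  0.23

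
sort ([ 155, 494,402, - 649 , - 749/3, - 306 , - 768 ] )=[ - 768 , - 649, - 306, - 749/3,  155,402,494]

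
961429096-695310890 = 266118206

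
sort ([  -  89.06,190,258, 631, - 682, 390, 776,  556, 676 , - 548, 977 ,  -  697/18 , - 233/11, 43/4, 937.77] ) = [ - 682,  -  548, - 89.06 , - 697/18,  -  233/11, 43/4, 190,  258, 390,  556 , 631, 676, 776,937.77 , 977] 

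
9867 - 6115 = 3752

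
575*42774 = 24595050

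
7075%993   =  124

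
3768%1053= 609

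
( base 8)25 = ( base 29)L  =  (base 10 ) 21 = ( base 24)l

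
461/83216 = 461/83216=0.01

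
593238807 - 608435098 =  - 15196291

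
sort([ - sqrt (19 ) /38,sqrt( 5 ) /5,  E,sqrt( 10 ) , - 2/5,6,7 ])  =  [ - 2/5, - sqrt (19) /38,sqrt(5 )/5,E, sqrt( 10 ), 6 , 7 ]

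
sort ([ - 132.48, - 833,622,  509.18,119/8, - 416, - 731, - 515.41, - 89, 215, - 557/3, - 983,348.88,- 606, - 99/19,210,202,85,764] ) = [ - 983, - 833 , - 731, - 606,  -  515.41  , - 416, - 557/3, - 132.48, - 89, - 99/19,119/8, 85,202, 210, 215, 348.88, 509.18,622,764]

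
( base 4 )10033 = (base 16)10f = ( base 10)271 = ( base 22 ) C7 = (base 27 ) a1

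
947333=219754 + 727579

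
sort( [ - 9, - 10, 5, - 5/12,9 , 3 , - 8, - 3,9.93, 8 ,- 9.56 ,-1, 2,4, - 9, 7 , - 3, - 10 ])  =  [ - 10, - 10,-9.56, - 9 ,- 9, - 8, -3 , - 3, - 1, - 5/12, 2,  3, 4, 5,7, 8,9, 9.93] 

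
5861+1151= 7012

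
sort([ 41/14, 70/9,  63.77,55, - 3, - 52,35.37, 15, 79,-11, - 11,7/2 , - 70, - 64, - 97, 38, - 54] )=[-97, - 70, - 64, - 54, - 52, - 11, - 11,- 3,41/14,7/2, 70/9,  15, 35.37,38,55,63.77 , 79 ] 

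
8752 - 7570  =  1182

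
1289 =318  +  971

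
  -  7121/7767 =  - 7121/7767 = -0.92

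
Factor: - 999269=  - 999269^1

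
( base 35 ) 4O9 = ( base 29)6o7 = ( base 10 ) 5749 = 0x1675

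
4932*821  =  4049172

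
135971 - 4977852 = - 4841881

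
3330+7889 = 11219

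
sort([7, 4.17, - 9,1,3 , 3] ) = [-9, 1,3,3,4.17 , 7 ]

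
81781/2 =40890+1/2 =40890.50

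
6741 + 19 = 6760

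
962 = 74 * 13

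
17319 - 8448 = 8871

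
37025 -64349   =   - 27324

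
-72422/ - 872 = 83 + 23/436= 83.05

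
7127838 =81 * 87998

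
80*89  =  7120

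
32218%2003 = 170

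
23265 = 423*55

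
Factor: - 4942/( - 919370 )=5^( - 1)*7^1*89^( - 1) * 353^1*1033^(-1) =2471/459685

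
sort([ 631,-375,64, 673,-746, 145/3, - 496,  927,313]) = [ - 746,-496,-375, 145/3,64, 313, 631, 673,927]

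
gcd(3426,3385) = 1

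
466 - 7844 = -7378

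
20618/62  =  10309/31=332.55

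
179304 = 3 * 59768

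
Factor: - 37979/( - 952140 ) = 2^( - 2 )*3^( - 1 )*5^(- 1 ) * 7^(-1 )*163^1*233^1 *2267^ ( - 1 )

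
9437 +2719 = 12156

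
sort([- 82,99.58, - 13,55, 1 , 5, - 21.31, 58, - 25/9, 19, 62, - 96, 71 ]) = [ - 96,- 82 ,-21.31, - 13,  -  25/9, 1, 5,19, 55, 58,62, 71,99.58]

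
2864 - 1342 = 1522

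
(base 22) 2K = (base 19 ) 37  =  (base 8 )100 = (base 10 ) 64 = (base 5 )224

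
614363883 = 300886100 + 313477783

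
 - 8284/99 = - 84 +32/99 = - 83.68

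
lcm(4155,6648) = 33240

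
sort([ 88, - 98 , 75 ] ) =[-98, 75, 88]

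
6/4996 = 3/2498 =0.00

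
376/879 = 376/879  =  0.43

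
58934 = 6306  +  52628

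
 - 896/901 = -1+5/901 = - 0.99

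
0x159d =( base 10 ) 5533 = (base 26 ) 84L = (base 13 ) 2698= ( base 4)1112131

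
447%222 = 3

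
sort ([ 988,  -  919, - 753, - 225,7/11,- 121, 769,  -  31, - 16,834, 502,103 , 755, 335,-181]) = [ - 919, - 753, - 225, - 181, - 121, - 31,  -  16, 7/11, 103,  335, 502, 755, 769,834 , 988] 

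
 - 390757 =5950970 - 6341727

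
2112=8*264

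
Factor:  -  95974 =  - 2^1 *47^1*  1021^1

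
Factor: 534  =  2^1*3^1* 89^1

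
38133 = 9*4237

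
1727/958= 1 + 769/958 = 1.80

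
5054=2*2527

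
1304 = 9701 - 8397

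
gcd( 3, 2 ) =1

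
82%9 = 1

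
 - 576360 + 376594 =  - 199766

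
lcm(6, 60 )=60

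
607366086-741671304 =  -134305218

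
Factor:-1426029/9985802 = - 2^(- 1 )*3^1 * 11^1*29^(-1)*79^1 * 547^1*172169^( - 1)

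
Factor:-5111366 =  - 2^1*13^1*29^1 * 6779^1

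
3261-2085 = 1176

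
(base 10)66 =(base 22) 30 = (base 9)73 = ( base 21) 33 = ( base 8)102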